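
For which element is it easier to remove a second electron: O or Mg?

The second ionization energy removes an electron from the +1 ion. For each element: O⁺ still has 5 valence electrons; Mg⁺ still has 1 valence electron.
All are still removing valence electrons, so compare the +1 ions as you would atoms: IE_2 generally rises across a period (higher Z_eff) and falls down a group (larger shell), subject to the usual subshell exceptions.
Valence configurations: O⁺ [He]2s²2p³, Mg⁺ [Ne]3s¹.
Tabulated IE_2 (kJ/mol): O 3388, Mg 1451.
Overall IE_2 order: Mg < O.

Mg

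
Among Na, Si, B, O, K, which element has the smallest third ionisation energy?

Si

After 2 electrons have been removed, what remains? Na²⁺ is already 1 electron into the core; Si²⁺ still has 2 valence electrons; B²⁺ still has 1 valence electron; O²⁺ still has 4 valence electrons; K²⁺ is already 1 electron into the core.
Usually core removal costs more than valence removal, but here the competition is close: a tightly held n=2 valence electron can cost more to remove than an n=3 core electron, so the actual values have to decide it.
Valence configurations: Si²⁺ [Ne]3s², B²⁺ [He]2s¹, O²⁺ [He]2s²2p².
Tabulated IE_3 (kJ/mol): Na 6910, Si 3232, B 3660, O 5300, K 4420.
Overall IE_3 order: Si < B < K < O < Na.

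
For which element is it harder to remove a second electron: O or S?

O

The second ionization energy removes an electron from the +1 ion. For each element: O⁺ still has 5 valence electrons; S⁺ still has 5 valence electrons.
All are still removing valence electrons, so compare the +1 ions as you would atoms: IE_2 generally rises across a period (higher Z_eff) and falls down a group (larger shell), subject to the usual subshell exceptions.
Valence configurations: O⁺ [He]2s²2p³, S⁺ [Ne]3s²3p³.
The numbers (kJ/mol): O 3388, S 2252.
Overall IE_2 order: S < O.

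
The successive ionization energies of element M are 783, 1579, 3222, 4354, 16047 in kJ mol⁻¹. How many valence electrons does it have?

4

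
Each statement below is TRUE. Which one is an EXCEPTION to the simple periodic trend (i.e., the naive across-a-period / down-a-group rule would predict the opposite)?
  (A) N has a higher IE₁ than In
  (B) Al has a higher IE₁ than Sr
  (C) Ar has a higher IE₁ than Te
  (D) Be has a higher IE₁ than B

The general trend: IE₁ increases across a period and decreases down a group.
(A) N (period 2, group 15) vs In (period 5, group 13): the stated order agrees with the simple trend.
(B) Al (period 3, group 13) vs Sr (period 5, group 2): the stated order agrees with the simple trend.
(C) Ar (period 3, group 18) vs Te (period 5, group 16): the stated order agrees with the simple trend.
(D) Be (period 2, group 2) vs B (period 2, group 13): the stated order contradicts the simple trend.
The exception is (D): removing B's lone 2p electron is easier than breaking Be's filled 2s².

(D)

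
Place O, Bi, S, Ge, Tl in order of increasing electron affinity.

Tl < Bi < Ge < O < S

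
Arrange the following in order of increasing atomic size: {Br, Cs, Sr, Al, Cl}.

Al is in period 3, group 13; Cl is in period 3, group 17; Br is in period 4, group 17; Sr is in period 5, group 2; Cs is in period 6, group 1.
Atomic radius shrinks across a period as nuclear charge pulls the same shell inward, and grows down a group as new shells are added.
Neither a single period nor a single group — weigh both effects.
Br > Cl: Br sits below Cl in group 17, so the down-group effect alone puts Br larger.
Al > Br: period and group pull opposite ways; the across-period shift dominates (126 vs 114 pm).
Sr > Al: both effects reinforce here, so Sr is clearly the larger of the two.
Cs > Sr: relative to Sr, both the across-period and down-group shifts push Cs's atomic radius up.
Approximate values (pm): Al 126, Cl 99, Br 114, Sr 185, Cs 232.
So from smallest to largest: Cl < Br < Al < Sr < Cs.

Cl < Br < Al < Sr < Cs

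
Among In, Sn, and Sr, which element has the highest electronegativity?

Sr is in period 5, group 2; In is in period 5, group 13; Sn is in period 5, group 14.
Atoms toward the upper right of the periodic table pull bonding electrons most strongly.
All lie in period 5, so electronegativity increases left to right.
The highest electronegativity among these belongs to Sn.

Sn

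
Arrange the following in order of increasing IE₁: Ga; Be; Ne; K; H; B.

K < Ga < B < Be < H < Ne

H is in period 1, group 1; Be is in period 2, group 2; B is in period 2, group 13; Ne is in period 2, group 18; K is in period 4, group 1; Ga is in period 4, group 13.
Removing the outermost electron gets harder across a period and easier down a group.
These span different periods and groups, so the two trends combine.
Ga > K: both are in period 4; the period trend gives Ga the larger value.
B > Ga: B sits above Ga in group 13, so the down-group effect alone puts B higher.
Be > B: this pair runs against the simple trend — see the exception note.
H > Be: period and group pull opposite ways; the down-group shift dominates (1312 vs 900 kJ/mol).
Ne > H: period and group pull opposite ways; the across-period shift dominates (2081 vs 1312 kJ/mol).
Note the exception: Be has a higher first ionization energy than B, contrary to the simple trend — removing B's lone 2p electron is easier than breaking Be's filled 2s².
For reference (kJ/mol): H 1312, Be 900, B 801, Ne 2081, K 419, Ga 579.
So from lowest to highest: K < Ga < B < Be < H < Ne.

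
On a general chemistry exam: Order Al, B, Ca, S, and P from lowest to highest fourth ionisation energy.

S < P < Ca < Al < B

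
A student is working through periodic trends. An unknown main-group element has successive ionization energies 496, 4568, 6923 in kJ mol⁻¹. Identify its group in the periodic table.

Group 1

Look for the largest jump between consecutive ionization energies: IE2/IE1 ≈ 9.2, far larger than any earlier ratio.
That jump marks the point where a core electron is being removed. So the atom has 1 valence electron.
A main-group element with 1 valence electron is in group 1.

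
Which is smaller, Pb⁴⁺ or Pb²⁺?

Both ions have Z = 82 protons, but Pb⁴⁺ has lost more electrons, so its remaining electrons feel a larger effective nuclear charge per electron and are pulled in more tightly.
Higher positive charge → smaller ion, so Pb²⁺ > Pb⁴⁺.

Pb⁴⁺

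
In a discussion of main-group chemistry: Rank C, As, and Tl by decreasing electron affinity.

Atoms with high Z_eff and room in the valence shell (especially the halogens) have the most exothermic electron affinities.
Here both period and group differ, so the two effects have to be weighed against each other.
As > Tl: both effects reinforce here, so As is clearly the higher of the two.
C > As: period and group pull opposite ways; the down-group shift dominates (122 vs 78 kJ/mol).
For reference (kJ/mol): C 122, As 78, Tl 19.
So from highest to lowest: C > As > Tl.

C > As > Tl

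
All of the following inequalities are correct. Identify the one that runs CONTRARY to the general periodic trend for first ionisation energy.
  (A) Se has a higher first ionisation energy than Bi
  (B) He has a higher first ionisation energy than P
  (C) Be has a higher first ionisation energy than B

(C)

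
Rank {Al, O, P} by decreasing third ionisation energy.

O > P > Al

IE_3 is the cost of taking one more electron from the +2 cation: Al²⁺ still has 1 valence electron; O²⁺ still has 4 valence electrons; P²⁺ still has 3 valence electrons.
All are still removing valence electrons, so compare the +2 ions as you would atoms: IE_3 generally rises across a period (higher Z_eff) and falls down a group (larger shell), subject to the usual subshell exceptions.
Valence configurations: Al²⁺ [Ne]3s¹, O²⁺ [He]2s²2p², P²⁺ [Ne]3s²3p¹.
Tabulated IE_3 (kJ/mol): Al 2745, O 5300, P 2914.
Putting it together, IE_3: Al < P < O.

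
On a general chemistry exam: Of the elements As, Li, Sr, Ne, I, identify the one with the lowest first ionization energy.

Li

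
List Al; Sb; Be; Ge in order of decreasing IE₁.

Be is in period 2, group 2; Al is in period 3, group 13; Ge is in period 4, group 14; Sb is in period 5, group 15.
Removing the outermost electron gets harder across a period and easier down a group.
A diagonal step moves right (one effect) and down (the opposite effect) at once.
Ge > Al: period and group pull opposite ways; the across-period shift dominates (762 vs 578 kJ/mol).
Sb > Ge: period and group pull opposite ways; the across-period shift dominates (831 vs 762 kJ/mol).
Be > Sb: the two effects oppose for this pair; the down-group effect wins (900 vs 831 kJ/mol).
For reference (kJ/mol): Be 900, Al 578, Ge 762, Sb 831.
So from highest to lowest: Be > Sb > Ge > Al.

Be > Sb > Ge > Al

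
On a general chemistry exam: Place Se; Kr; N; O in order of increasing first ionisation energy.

Se, O, Kr, N

Removing the outermost electron gets harder across a period and easier down a group.
Here both period and group differ, so the two effects have to be weighed against each other.
O > Se: they share group 16; the group trend gives O the larger value.
Kr > O: period and group pull opposite ways; the across-period shift dominates (1351 vs 1314 kJ/mol).
N > Kr: the two effects oppose for this pair; the down-group effect wins (1402 vs 1351 kJ/mol).
Note the exception: N has a higher first ionization energy than O, contrary to the simple trend — pairing an electron in O's 2p⁴ costs repulsion energy, so O ionizes more easily than half-filled N (2p³).
For reference (kJ/mol): N 1402, O 1314, Se 941, Kr 1351.
So from lowest to highest: Se < O < Kr < N.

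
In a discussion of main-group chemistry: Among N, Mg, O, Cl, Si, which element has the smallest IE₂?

Mg

The second ionization energy removes an electron from the +1 ion. For each element: N⁺ still has 4 valence electrons; Mg⁺ still has 1 valence electron; O⁺ still has 5 valence electrons; Cl⁺ still has 6 valence electrons; Si⁺ still has 3 valence electrons.
All are still removing valence electrons, so compare the +1 ions as you would atoms: IE_2 generally rises across a period (higher Z_eff) and falls down a group (larger shell), subject to the usual subshell exceptions.
Valence configurations: N⁺ [He]2s²2p², Mg⁺ [Ne]3s¹, O⁺ [He]2s²2p³, Cl⁺ [Ne]3s²3p⁴, Si⁺ [Ne]3s²3p¹.
The numbers (kJ/mol): N 2856, Mg 1451, O 3388, Cl 2298, Si 1577.
Hence IE_2: Mg < Si < Cl < N < O.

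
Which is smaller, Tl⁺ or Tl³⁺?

Tl³⁺

Both ions have Z = 81 protons, but Tl³⁺ has lost more electrons, so its remaining electrons feel a larger effective nuclear charge per electron and are pulled in more tightly.
Higher positive charge → smaller ion, so Tl⁺ > Tl³⁺.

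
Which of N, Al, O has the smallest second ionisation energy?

Consider each +1 ion: N⁺ still has 4 valence electrons; Al⁺ still has 2 valence electrons; O⁺ still has 5 valence electrons.
All are still removing valence electrons, so compare the +1 ions as you would atoms: IE_2 generally rises across a period (higher Z_eff) and falls down a group (larger shell), subject to the usual subshell exceptions.
Valence configurations: N⁺ [He]2s²2p², Al⁺ [Ne]3s², O⁺ [He]2s²2p³.
Approximate IE_2 values (kJ/mol): N 2856, Al 1817, O 3388.
Overall IE_2 order: Al < N < O.

Al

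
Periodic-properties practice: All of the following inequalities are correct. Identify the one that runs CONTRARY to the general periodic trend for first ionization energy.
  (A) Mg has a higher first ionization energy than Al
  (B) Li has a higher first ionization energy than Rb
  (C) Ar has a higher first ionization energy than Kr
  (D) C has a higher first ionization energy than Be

(A)

The general trend: first ionization energy increases across a period and decreases down a group.
(A) Mg (period 3, group 2) vs Al (period 3, group 13): the stated order contradicts the simple trend.
(B) Li (period 2, group 1) vs Rb (period 5, group 1): the stated order agrees with the simple trend.
(C) Ar (period 3, group 18) vs Kr (period 4, group 18): the stated order agrees with the simple trend.
(D) C (period 2, group 14) vs Be (period 2, group 2): the stated order agrees with the simple trend.
The exception is (A): Al's single 3p electron is easier to remove than one from Mg's filled 3s².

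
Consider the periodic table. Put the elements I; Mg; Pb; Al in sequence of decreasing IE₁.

I, Mg, Pb, Al

Mg is in period 3, group 2; Al is in period 3, group 13; I is in period 5, group 17; Pb is in period 6, group 14.
First ionization energy rises across a period (greater Z_eff holds electrons more tightly) and falls down a group (valence electrons are farther from the nucleus).
These span different periods and groups, so the two trends combine.
Pb > Al: period and group pull opposite ways; the across-period shift dominates (716 vs 578 kJ/mol).
Mg > Pb: the two effects oppose for this pair; the down-group effect wins (738 vs 716 kJ/mol).
I > Mg: the two effects oppose for this pair; the across-period effect wins (1008 vs 738 kJ/mol).
Note the exception: Mg has a higher first ionization energy than Al, contrary to the simple trend — Al's single 3p electron is easier to remove than one from Mg's filled 3s².
For reference (kJ/mol): Mg 738, Al 578, I 1008, Pb 716.
So from highest to lowest: I > Mg > Pb > Al.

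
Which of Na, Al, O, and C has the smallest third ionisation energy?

After 2 electrons have been removed, what remains? Na²⁺ is already 1 electron into the core; Al²⁺ still has 1 valence electron; O²⁺ still has 4 valence electrons; C²⁺ still has 2 valence electrons.
Breaking into a closed-shell core is much more expensive than removing a leftover valence electron — Na has the largest IE_3 here.
Valence configurations: Al²⁺ [Ne]3s¹, O²⁺ [He]2s²2p², C²⁺ [He]2s².
Approximate IE_3 values (kJ/mol): Na 6910, Al 2745, O 5300, C 4620.
Putting it together, IE_3: Al < C < O < Na.

Al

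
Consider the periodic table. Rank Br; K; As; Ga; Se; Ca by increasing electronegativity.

K < Ca < Ga < As < Se < Br

Atoms toward the upper right of the periodic table pull bonding electrons most strongly.
All lie in period 4, so electronegativity increases left to right.
So from lowest to highest: K < Ca < Ga < As < Se < Br.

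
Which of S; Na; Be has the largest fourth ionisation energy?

The fourth ionization energy removes an electron from the +3 ion. For each element: S³⁺ still has 3 valence electrons; Na³⁺ is already 2 electrons into the core; Be³⁺ is already 1 electron into the core.
Core electrons are held far more tightly than valence electrons, so Na and Be top the IE_4 order.
Approximate IE_4 values (kJ/mol): S 4556, Na 9543, Be 21007.
So the fourth ionization energies run S < Na < Be.

Be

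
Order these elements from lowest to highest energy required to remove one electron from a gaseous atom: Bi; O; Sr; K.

K < Sr < Bi < O

O is in period 2, group 16; K is in period 4, group 1; Sr is in period 5, group 2; Bi is in period 6, group 15.
Across a period the outer electron is held more tightly (higher IE₁); down a group it sits in a higher shell, more shielded, and comes off more easily.
These span different periods and groups, so the two trends combine.
Sr > K: the two effects oppose for this pair; the across-period effect wins (550 vs 419 kJ/mol).
Bi > Sr: period and group pull opposite ways; the across-period shift dominates (703 vs 550 kJ/mol).
O > Bi: both effects reinforce here, so O is clearly the higher of the two.
For reference (kJ/mol): O 1314, K 419, Sr 550, Bi 703.
So from lowest to highest: K < Sr < Bi < O.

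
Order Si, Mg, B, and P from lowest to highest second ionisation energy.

IE_2 is the cost of taking one more electron from the +1 cation: Si⁺ still has 3 valence electrons; Mg⁺ still has 1 valence electron; B⁺ still has 2 valence electrons; P⁺ still has 4 valence electrons.
All are still removing valence electrons, so compare the +1 ions as you would atoms: IE_2 generally rises across a period (higher Z_eff) and falls down a group (larger shell), subject to the usual subshell exceptions.
Valence configurations: Si⁺ [Ne]3s²3p¹, Mg⁺ [Ne]3s¹, B⁺ [He]2s², P⁺ [Ne]3s²3p².
Approximate IE_2 values (kJ/mol): Si 1577, Mg 1451, B 2427, P 1907.
Hence IE_2: Mg < Si < P < B.

Mg < Si < P < B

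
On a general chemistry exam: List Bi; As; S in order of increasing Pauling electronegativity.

S is in period 3, group 16; As is in period 4, group 15; Bi is in period 6, group 15.
EN rises left→right (higher Z_eff, smaller atoms) and falls top→bottom (larger, more shielded atoms).
Neither a single period nor a single group — weigh both effects.
As > Bi: they share group 15; the group trend gives As the larger value.
S > As: both effects reinforce here, so S is clearly the higher of the two.
For reference (Pauling): S 2.58, As 2.18, Bi 2.02.
So from lowest to highest: Bi < As < S.

Bi < As < S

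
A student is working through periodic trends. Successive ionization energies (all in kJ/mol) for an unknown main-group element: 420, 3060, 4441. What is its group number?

Group 1

Look for the largest jump between consecutive ionization energies: IE2/IE1 ≈ 7.3, far larger than any earlier ratio.
That jump marks the point where a core electron is being removed. So the atom has 1 valence electron.
A main-group element with 1 valence electron is in group 1.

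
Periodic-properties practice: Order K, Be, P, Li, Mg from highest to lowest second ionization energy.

Li > K > P > Be > Mg

After 1 electron has been removed, what remains? K⁺ is the bare [Ar] core; Be⁺ still has 1 valence electron; P⁺ still has 4 valence electrons; Li⁺ is the bare [He] core; Mg⁺ still has 1 valence electron.
Pulling an electron out of a noble-gas core costs far more than removing a remaining valence electron, so K and Li sit at the high end of IE_2.
Valence configurations: Be⁺ [He]2s¹, P⁺ [Ne]3s²3p², Mg⁺ [Ne]3s¹.
Approximate IE_2 values (kJ/mol): K 3052, Be 1757, P 1907, Li 7298, Mg 1451.
Overall IE_2 order: Mg < Be < P < K < Li.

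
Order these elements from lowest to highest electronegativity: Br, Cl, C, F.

C < Br < Cl < F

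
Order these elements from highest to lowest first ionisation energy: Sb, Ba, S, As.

S is in period 3, group 16; As is in period 4, group 15; Sb is in period 5, group 15; Ba is in period 6, group 2.
IE₁ increases left→right with effective nuclear charge and decreases top→bottom as the valence shell moves farther out.
Here both period and group differ, so the two effects have to be weighed against each other.
Sb > Ba: both effects reinforce here, so Sb is clearly the higher of the two.
As > Sb: they share group 15; the group trend gives As the larger value.
S > As: both effects reinforce here, so S is clearly the higher of the two.
Tabulated first ionization energy (kJ/mol): S 1000, As 947, Sb 831, Ba 503.
So from highest to lowest: S > As > Sb > Ba.

S, As, Sb, Ba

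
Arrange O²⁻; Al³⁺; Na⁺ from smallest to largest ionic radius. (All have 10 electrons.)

All of these have 10 electrons, so size is governed by nuclear charge alone: the more protons, the stronger the pull on the same electron cloud, and the smaller the ion.
Nuclear charges: Al³⁺ (Z=13), Na⁺ (Z=11), O²⁻ (Z=8).
Smallest to largest: Al³⁺ < Na⁺ < O²⁻.

Al³⁺, Na⁺, O²⁻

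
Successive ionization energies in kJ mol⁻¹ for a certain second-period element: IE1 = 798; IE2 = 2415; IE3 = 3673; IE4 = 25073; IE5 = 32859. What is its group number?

Look for the largest jump between consecutive ionization energies: IE4/IE3 ≈ 6.8, far larger than any earlier ratio.
That jump marks the point where a core electron is being removed. So the atom has 3 valence electrons.
A main-group element with 3 valence electrons is in group 13.

Group 13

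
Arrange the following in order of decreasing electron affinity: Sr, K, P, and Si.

Electron affinity generally becomes more exothermic across a period toward the halogens and less exothermic down a group.
These span different periods and groups, so the two trends combine.
K > Sr: period and group pull opposite ways; the down-group shift dominates (48 vs 5 kJ/mol).
P > K: relative to K, both the across-period and down-group shifts push P's electron affinity up.
Si > P: this pair runs against the simple trend — see the exception note.
Note the exception: Si has a higher electron affinity than P, contrary to the simple trend — adding an electron to P's half-filled 3p³ is unfavourable, so Si (3p²) has the more exothermic EA.
Approximate values (kJ/mol): Si 134, P 72, K 48, Sr 5.
So from highest to lowest: Si > P > K > Sr.

Si, P, K, Sr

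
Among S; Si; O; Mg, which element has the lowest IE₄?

Si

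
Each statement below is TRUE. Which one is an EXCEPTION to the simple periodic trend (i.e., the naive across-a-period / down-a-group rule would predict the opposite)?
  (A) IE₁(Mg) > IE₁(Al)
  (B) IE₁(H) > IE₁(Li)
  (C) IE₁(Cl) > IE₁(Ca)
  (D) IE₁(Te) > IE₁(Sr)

The general trend: IE₁ increases across a period and decreases down a group.
(A) Mg (period 3, group 2) vs Al (period 3, group 13): the stated order contradicts the simple trend.
(B) H (period 1, group 1) vs Li (period 2, group 1): the stated order agrees with the simple trend.
(C) Cl (period 3, group 17) vs Ca (period 4, group 2): the stated order agrees with the simple trend.
(D) Te (period 5, group 16) vs Sr (period 5, group 2): the stated order agrees with the simple trend.
The exception is (A): Al's single 3p electron is easier to remove than one from Mg's filled 3s².

(A)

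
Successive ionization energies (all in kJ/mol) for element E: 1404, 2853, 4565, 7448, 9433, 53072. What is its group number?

Group 15

Look for the largest jump between consecutive ionization energies: IE6/IE5 ≈ 5.6, far larger than any earlier ratio.
That jump marks the point where a core electron is being removed. So the atom has 5 valence electrons.
A main-group element with 5 valence electrons is in group 15.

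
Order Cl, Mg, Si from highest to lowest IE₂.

IE_2 is the cost of taking one more electron from the +1 cation: Cl⁺ still has 6 valence electrons; Mg⁺ still has 1 valence electron; Si⁺ still has 3 valence electrons.
All are still removing valence electrons, so compare the +1 ions as you would atoms: IE_2 generally rises across a period (higher Z_eff) and falls down a group (larger shell), subject to the usual subshell exceptions.
Valence configurations: Cl⁺ [Ne]3s²3p⁴, Mg⁺ [Ne]3s¹, Si⁺ [Ne]3s²3p¹.
The numbers (kJ/mol): Cl 2298, Mg 1451, Si 1577.
Hence IE_2: Mg < Si < Cl.

Cl > Si > Mg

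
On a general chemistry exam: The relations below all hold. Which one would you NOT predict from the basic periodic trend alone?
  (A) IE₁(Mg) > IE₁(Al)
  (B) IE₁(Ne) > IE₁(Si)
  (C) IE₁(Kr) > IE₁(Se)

(A)

The general trend: first ionisation energy increases across a period and decreases down a group.
(A) Mg (period 3, group 2) vs Al (period 3, group 13): the stated order contradicts the simple trend.
(B) Ne (period 2, group 18) vs Si (period 3, group 14): the stated order agrees with the simple trend.
(C) Kr (period 4, group 18) vs Se (period 4, group 16): the stated order agrees with the simple trend.
The exception is (A): Al's single 3p electron is easier to remove than one from Mg's filled 3s².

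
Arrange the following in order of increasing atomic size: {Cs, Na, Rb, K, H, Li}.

H < Li < Na < K < Rb < Cs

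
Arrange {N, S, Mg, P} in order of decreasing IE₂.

After 1 electron has been removed, what remains? N⁺ still has 4 valence electrons; S⁺ still has 5 valence electrons; Mg⁺ still has 1 valence electron; P⁺ still has 4 valence electrons.
All are still removing valence electrons, so compare the +1 ions as you would atoms: IE_2 generally rises across a period (higher Z_eff) and falls down a group (larger shell), subject to the usual subshell exceptions.
Valence configurations: N⁺ [He]2s²2p², S⁺ [Ne]3s²3p³, Mg⁺ [Ne]3s¹, P⁺ [Ne]3s²3p².
Tabulated IE_2 (kJ/mol): N 2856, S 2252, Mg 1451, P 1907.
Overall IE_2 order: Mg < P < S < N.

N > S > P > Mg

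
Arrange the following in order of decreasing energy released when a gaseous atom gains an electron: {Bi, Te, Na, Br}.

Adding an electron releases more energy for atoms nearer the top right (short of the noble gases).
Neither a single period nor a single group — weigh both effects.
Bi > Na: period and group pull opposite ways; the across-period shift dominates (91 vs 53 kJ/mol).
Te > Bi: both effects reinforce here, so Te is clearly the higher of the two.
Br > Te: both effects reinforce here, so Br is clearly the higher of the two.
For reference (kJ/mol): Na 53, Br 325, Te 190, Bi 91.
So from highest to lowest: Br > Te > Bi > Na.

Br > Te > Bi > Na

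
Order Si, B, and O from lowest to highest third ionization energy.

The third ionization energy removes an electron from the +2 ion. For each element: Si²⁺ still has 2 valence electrons; B²⁺ still has 1 valence electron; O²⁺ still has 4 valence electrons.
All are still removing valence electrons, so compare the +2 ions as you would atoms: IE_3 generally rises across a period (higher Z_eff) and falls down a group (larger shell), subject to the usual subshell exceptions.
Valence configurations: Si²⁺ [Ne]3s², B²⁺ [He]2s¹, O²⁺ [He]2s²2p².
Tabulated IE_3 (kJ/mol): Si 3232, B 3660, O 5300.
Putting it together, IE_3: Si < B < O.

Si, B, O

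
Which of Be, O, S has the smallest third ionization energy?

After 2 electrons have been removed, what remains? Be²⁺ is the bare [He] core; O²⁺ still has 4 valence electrons; S²⁺ still has 4 valence electrons.
Pulling an electron out of a noble-gas core costs far more than removing a remaining valence electron, so Be sits at the high end of IE_3.
Valence configurations: O²⁺ [He]2s²2p², S²⁺ [Ne]3s²3p².
The numbers (kJ/mol): Be 14849, O 5300, S 3357.
Overall IE_3 order: S < O < Be.

S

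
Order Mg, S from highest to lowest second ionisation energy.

S > Mg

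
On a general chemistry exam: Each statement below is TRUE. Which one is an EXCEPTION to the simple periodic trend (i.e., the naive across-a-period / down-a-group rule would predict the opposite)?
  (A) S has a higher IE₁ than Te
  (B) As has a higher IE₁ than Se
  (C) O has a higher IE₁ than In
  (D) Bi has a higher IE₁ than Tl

The general trend: IE₁ increases across a period and decreases down a group.
(A) S (period 3, group 16) vs Te (period 5, group 16): the stated order agrees with the simple trend.
(B) As (period 4, group 15) vs Se (period 4, group 16): the stated order contradicts the simple trend.
(C) O (period 2, group 16) vs In (period 5, group 13): the stated order agrees with the simple trend.
(D) Bi (period 6, group 15) vs Tl (period 6, group 13): the stated order agrees with the simple trend.
The exception is (B): Se (4p⁴) ionizes more easily than half-filled As (4p³).

(B)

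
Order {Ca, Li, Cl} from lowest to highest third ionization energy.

Cl < Ca < Li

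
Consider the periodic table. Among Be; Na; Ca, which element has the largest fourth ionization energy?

Consider each +3 ion: Be³⁺ is already 1 electron into the core; Na³⁺ is already 2 electrons into the core; Ca³⁺ is already 1 electron into the core.
All of these are removing an electron from a noble-gas core or deeper; the smaller core (lower principal quantum number) is held far more tightly, and within a period the higher nuclear charge binds the same core more tightly.
The numbers (kJ/mol): Be 21007, Na 9543, Ca 6491.
So the fourth ionization energies run Ca < Na < Be.

Be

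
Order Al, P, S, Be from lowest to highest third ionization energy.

Al, P, S, Be

The third ionization energy removes an electron from the +2 ion. For each element: Al²⁺ still has 1 valence electron; P²⁺ still has 3 valence electrons; S²⁺ still has 4 valence electrons; Be²⁺ is the bare [He] core.
Core electrons are held far more tightly than valence electrons, so Be tops the IE_3 order.
Valence configurations: Al²⁺ [Ne]3s¹, P²⁺ [Ne]3s²3p¹, S²⁺ [Ne]3s²3p².
Tabulated IE_3 (kJ/mol): Al 2745, P 2914, S 3357, Be 14849.
Putting it together, IE_3: Al < P < S < Be.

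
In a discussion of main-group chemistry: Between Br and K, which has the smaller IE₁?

K is in period 4, group 1; Br is in period 4, group 17.
First ionization energy rises across a period (greater Z_eff holds electrons more tightly) and falls down a group (valence electrons are farther from the nucleus).
All lie in period 4, so first ionization energy increases left to right.
So K has the smaller IE₁ (K < Br).

K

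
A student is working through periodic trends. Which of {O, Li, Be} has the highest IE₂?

Li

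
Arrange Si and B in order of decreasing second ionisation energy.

B, Si

After 1 electron has been removed, what remains? Si⁺ still has 3 valence electrons; B⁺ still has 2 valence electrons.
All are still removing valence electrons, so compare the +1 ions as you would atoms: IE_2 generally rises across a period (higher Z_eff) and falls down a group (larger shell), subject to the usual subshell exceptions.
Valence configurations: Si⁺ [Ne]3s²3p¹, B⁺ [He]2s².
The numbers (kJ/mol): Si 1577, B 2427.
So the second ionization energies run Si < B.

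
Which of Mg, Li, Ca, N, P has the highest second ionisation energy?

After 1 electron has been removed, what remains? Mg⁺ still has 1 valence electron; Li⁺ is the bare [He] core; Ca⁺ still has 1 valence electron; N⁺ still has 4 valence electrons; P⁺ still has 4 valence electrons.
Breaking into a closed-shell core is much more expensive than removing a leftover valence electron — Li has the largest IE_2 here.
Valence configurations: Mg⁺ [Ne]3s¹, Ca⁺ [Ar]4s¹, N⁺ [He]2s²2p², P⁺ [Ne]3s²3p².
Tabulated IE_2 (kJ/mol): Mg 1451, Li 7298, Ca 1145, N 2856, P 1907.
Hence IE_2: Ca < Mg < P < N < Li.

Li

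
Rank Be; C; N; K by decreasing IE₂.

Consider each +1 ion: Be⁺ still has 1 valence electron; C⁺ still has 3 valence electrons; N⁺ still has 4 valence electrons; K⁺ is the bare [Ar] core.
Breaking into a closed-shell core is much more expensive than removing a leftover valence electron — K has the largest IE_2 here.
Valence configurations: Be⁺ [He]2s¹, C⁺ [He]2s²2p¹, N⁺ [He]2s²2p².
Approximate IE_2 values (kJ/mol): Be 1757, C 2353, N 2856, K 3052.
Overall IE_2 order: Be < C < N < K.

K, N, C, Be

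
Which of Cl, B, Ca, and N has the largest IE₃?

IE_3 is the cost of taking one more electron from the +2 cation: Cl²⁺ still has 5 valence electrons; B²⁺ still has 1 valence electron; Ca²⁺ is the bare [Ar] core; N²⁺ still has 3 valence electrons.
Pulling an electron out of a noble-gas core costs far more than removing a remaining valence electron, so Ca sits at the high end of IE_3.
Valence configurations: Cl²⁺ [Ne]3s²3p³, B²⁺ [He]2s¹, N²⁺ [He]2s²2p¹.
Approximate IE_3 values (kJ/mol): Cl 3822, B 3660, Ca 4912, N 4578.
So the third ionization energies run B < Cl < N < Ca.

Ca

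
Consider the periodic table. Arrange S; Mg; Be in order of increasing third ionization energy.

S, Mg, Be

Consider each +2 ion: S²⁺ still has 4 valence electrons; Mg²⁺ is the bare [Ne] core; Be²⁺ is the bare [He] core.
Breaking into a closed-shell core is much more expensive than removing a leftover valence electron — Mg and Be have the largest IE_3 here.
Tabulated IE_3 (kJ/mol): S 3357, Mg 7733, Be 14849.
Putting it together, IE_3: S < Mg < Be.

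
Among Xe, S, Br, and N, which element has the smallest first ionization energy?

S

First ionization energy rises across a period (greater Z_eff holds electrons more tightly) and falls down a group (valence electrons are farther from the nucleus).
A diagonal step moves right (one effect) and down (the opposite effect) at once.
Br > S: period and group pull opposite ways; the across-period shift dominates (1140 vs 1000 kJ/mol).
Xe > Br: the two effects oppose for this pair; the across-period effect wins (1170 vs 1140 kJ/mol).
N > Xe: period and group pull opposite ways; the down-group shift dominates (1402 vs 1170 kJ/mol).
Approximate values (kJ/mol): N 1402, S 1000, Br 1140, Xe 1170.
The smallest first ionization energy among these belongs to S.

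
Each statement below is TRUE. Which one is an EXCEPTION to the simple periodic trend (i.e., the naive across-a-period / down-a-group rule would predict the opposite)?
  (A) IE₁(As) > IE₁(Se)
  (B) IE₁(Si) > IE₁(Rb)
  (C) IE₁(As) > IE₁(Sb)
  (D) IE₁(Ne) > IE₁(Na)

The general trend: first ionization energy increases across a period and decreases down a group.
(A) As (period 4, group 15) vs Se (period 4, group 16): the stated order contradicts the simple trend.
(B) Si (period 3, group 14) vs Rb (period 5, group 1): the stated order agrees with the simple trend.
(C) As (period 4, group 15) vs Sb (period 5, group 15): the stated order agrees with the simple trend.
(D) Ne (period 2, group 18) vs Na (period 3, group 1): the stated order agrees with the simple trend.
The exception is (A): Se (4p⁴) ionizes more easily than half-filled As (4p³).

(A)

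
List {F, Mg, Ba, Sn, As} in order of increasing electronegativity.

EN rises left→right (higher Z_eff, smaller atoms) and falls top→bottom (larger, more shielded atoms).
Neither a single period nor a single group — weigh both effects.
Mg > Ba: Mg sits above Ba in group 2, so the down-group effect alone puts Mg higher.
Sn > Mg: the two effects oppose for this pair; the across-period effect wins (1.96 vs 1.31).
As > Sn: both effects reinforce here, so As is clearly the higher of the two.
F > As: both effects reinforce here, so F is clearly the higher of the two.
For reference (Pauling): F 3.98, Mg 1.31, As 2.18, Sn 1.96, Ba 0.89.
So from lowest to highest: Ba < Mg < Sn < As < F.

Ba < Mg < Sn < As < F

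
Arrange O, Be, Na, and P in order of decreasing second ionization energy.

Na > O > P > Be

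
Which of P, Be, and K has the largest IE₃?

The third ionization energy removes an electron from the +2 ion. For each element: P²⁺ still has 3 valence electrons; Be²⁺ is the bare [He] core; K²⁺ is already 1 electron into the core.
Breaking into a closed-shell core is much more expensive than removing a leftover valence electron — K and Be have the largest IE_3 here.
Approximate IE_3 values (kJ/mol): P 2914, Be 14849, K 4420.
Overall IE_3 order: P < K < Be.

Be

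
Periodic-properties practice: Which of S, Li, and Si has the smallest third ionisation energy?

IE_3 is the cost of taking one more electron from the +2 cation: S²⁺ still has 4 valence electrons; Li²⁺ is already 1 electron into the core; Si²⁺ still has 2 valence electrons.
Core electrons are held far more tightly than valence electrons, so Li tops the IE_3 order.
Valence configurations: S²⁺ [Ne]3s²3p², Si²⁺ [Ne]3s².
Tabulated IE_3 (kJ/mol): S 3357, Li 11815, Si 3232.
Putting it together, IE_3: Si < S < Li.

Si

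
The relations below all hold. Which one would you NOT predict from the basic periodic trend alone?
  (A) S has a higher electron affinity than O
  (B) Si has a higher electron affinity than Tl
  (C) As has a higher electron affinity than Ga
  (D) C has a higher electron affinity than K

(A)

The general trend: electron affinity increases across a period and decreases down a group.
(A) S (period 3, group 16) vs O (period 2, group 16): the stated order contradicts the simple trend.
(B) Si (period 3, group 14) vs Tl (period 6, group 13): the stated order agrees with the simple trend.
(C) As (period 4, group 15) vs Ga (period 4, group 13): the stated order agrees with the simple trend.
(D) C (period 2, group 14) vs K (period 4, group 1): the stated order agrees with the simple trend.
The exception is (A): the compact 2p subshell of O repels the added electron more than S's larger 3p does.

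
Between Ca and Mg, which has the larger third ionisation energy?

After 2 electrons have been removed, what remains? Ca²⁺ is the bare [Ar] core; Mg²⁺ is the bare [Ne] core.
All of these are removing an electron from a noble-gas core or deeper; the smaller core (lower principal quantum number) is held far more tightly, and within a period the higher nuclear charge binds the same core more tightly.
Tabulated IE_3 (kJ/mol): Ca 4912, Mg 7733.
So the third ionization energies run Ca < Mg.

Mg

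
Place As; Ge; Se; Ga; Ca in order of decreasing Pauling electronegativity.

Electronegativity increases across a period and decreases down a group, tracking effective nuclear charge and atomic size.
All lie in period 4, so electronegativity increases left to right.
So from highest to lowest: Se > As > Ge > Ga > Ca.

Se > As > Ge > Ga > Ca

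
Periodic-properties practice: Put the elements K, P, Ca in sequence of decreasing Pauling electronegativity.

P > Ca > K

P is in period 3, group 15; K is in period 4, group 1; Ca is in period 4, group 2.
Atoms toward the upper right of the periodic table pull bonding electrons most strongly.
Here both period and group differ, so the two effects have to be weighed against each other.
Ca > K: both are in period 4; the period trend gives Ca the larger value.
P > Ca: relative to Ca, both the across-period and down-group shifts push P's electronegativity up.
Tabulated electronegativity (Pauling): P 2.19, K 0.82, Ca 1.00.
So from highest to lowest: P > Ca > K.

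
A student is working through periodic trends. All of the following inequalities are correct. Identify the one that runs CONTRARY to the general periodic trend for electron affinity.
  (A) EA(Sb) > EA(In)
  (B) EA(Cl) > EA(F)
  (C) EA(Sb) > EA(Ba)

(B)

The general trend: electron affinity increases across a period and decreases down a group.
(A) Sb (period 5, group 15) vs In (period 5, group 13): the stated order agrees with the simple trend.
(B) Cl (period 3, group 17) vs F (period 2, group 17): the stated order contradicts the simple trend.
(C) Sb (period 5, group 15) vs Ba (period 6, group 2): the stated order agrees with the simple trend.
The exception is (B): F's small 2p subshell makes the incoming electron feel strong e⁻–e⁻ repulsion, so Cl actually releases more energy on gaining an electron.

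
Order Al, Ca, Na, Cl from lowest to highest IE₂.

IE_2 is the cost of taking one more electron from the +1 cation: Al⁺ still has 2 valence electrons; Ca⁺ still has 1 valence electron; Na⁺ is the bare [Ne] core; Cl⁺ still has 6 valence electrons.
Breaking into a closed-shell core is much more expensive than removing a leftover valence electron — Na has the largest IE_2 here.
Valence configurations: Al⁺ [Ne]3s², Ca⁺ [Ar]4s¹, Cl⁺ [Ne]3s²3p⁴.
Approximate IE_2 values (kJ/mol): Al 1817, Ca 1145, Na 4562, Cl 2298.
So the second ionization energies run Ca < Al < Cl < Na.

Ca, Al, Cl, Na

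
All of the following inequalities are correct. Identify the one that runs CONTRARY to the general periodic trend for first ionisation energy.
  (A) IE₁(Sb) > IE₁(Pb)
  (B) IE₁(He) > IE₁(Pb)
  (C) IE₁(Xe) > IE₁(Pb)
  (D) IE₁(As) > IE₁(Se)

The general trend: first ionisation energy increases across a period and decreases down a group.
(A) Sb (period 5, group 15) vs Pb (period 6, group 14): the stated order agrees with the simple trend.
(B) He (period 1, group 18) vs Pb (period 6, group 14): the stated order agrees with the simple trend.
(C) Xe (period 5, group 18) vs Pb (period 6, group 14): the stated order agrees with the simple trend.
(D) As (period 4, group 15) vs Se (period 4, group 16): the stated order contradicts the simple trend.
The exception is (D): Se (4p⁴) ionizes more easily than half-filled As (4p³).

(D)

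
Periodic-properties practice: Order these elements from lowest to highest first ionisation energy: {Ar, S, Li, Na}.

Na < Li < S < Ar

Li is in period 2, group 1; Na is in period 3, group 1; S is in period 3, group 16; Ar is in period 3, group 18.
Removing the outermost electron gets harder across a period and easier down a group.
These span different periods and groups, so the two trends combine.
Li > Na: Li sits above Na in group 1, so the down-group effect alone puts Li higher.
S > Li: period and group pull opposite ways; the across-period shift dominates (1000 vs 520 kJ/mol).
Ar > S: Ar lies to the right of S in period 3, so the across-period effect alone puts Ar higher.
Approximate values (kJ/mol): Li 520, Na 496, S 1000, Ar 1521.
So from lowest to highest: Na < Li < S < Ar.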